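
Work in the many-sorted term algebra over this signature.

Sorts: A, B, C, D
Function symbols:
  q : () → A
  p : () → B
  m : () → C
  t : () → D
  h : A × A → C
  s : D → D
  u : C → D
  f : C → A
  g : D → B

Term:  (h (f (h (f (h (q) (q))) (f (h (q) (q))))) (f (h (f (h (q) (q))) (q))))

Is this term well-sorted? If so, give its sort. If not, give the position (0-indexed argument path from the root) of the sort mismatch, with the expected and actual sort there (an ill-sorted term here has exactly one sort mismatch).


          (q) : A
          (q) : A
        (h (q) (q)) : C
      (f (h (q) (q))) : A
          (q) : A
          (q) : A
        (h (q) (q)) : C
      (f (h (q) (q))) : A
    (h (f (h (q) (q))) (f (h (q) (q)))) : C
  (f (h (f (h (q) (q))) (f (h (q) (q))))) : A
          (q) : A
          (q) : A
        (h (q) (q)) : C
      (f (h (q) (q))) : A
      (q) : A
    (h (f (h (q) (q))) (q)) : C
  (f (h (f (h (q) (q))) (q))) : A
(h (f (h (f (h (q) (q))) (f (h (q) (q))))) (f (h (f (h (q) (q))) (q)))) : C

well-sorted; sort = C


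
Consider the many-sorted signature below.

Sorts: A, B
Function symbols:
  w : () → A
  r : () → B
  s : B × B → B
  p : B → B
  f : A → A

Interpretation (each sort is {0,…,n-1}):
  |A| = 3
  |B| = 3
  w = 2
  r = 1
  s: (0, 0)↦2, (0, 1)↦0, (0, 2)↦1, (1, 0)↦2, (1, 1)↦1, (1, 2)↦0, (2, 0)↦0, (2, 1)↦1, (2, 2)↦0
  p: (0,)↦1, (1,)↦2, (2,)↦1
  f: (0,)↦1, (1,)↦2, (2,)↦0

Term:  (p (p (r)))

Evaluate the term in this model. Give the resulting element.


value = 1

  r = 1
  (p (r)) = p(1,) = 2
  (p (p (r))) = p(2,) = 1


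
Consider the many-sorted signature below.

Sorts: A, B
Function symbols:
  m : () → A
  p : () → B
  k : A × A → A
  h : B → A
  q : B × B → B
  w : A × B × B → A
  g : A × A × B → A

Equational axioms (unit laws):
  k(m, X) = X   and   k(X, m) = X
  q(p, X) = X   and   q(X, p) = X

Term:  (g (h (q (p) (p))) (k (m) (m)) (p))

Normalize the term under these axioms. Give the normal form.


normal form = (g (h (p)) (m) (p))

1. (g (h (q (p) (p))) (k (m) (m)) (p))  →  (g (h (p)) (k (m) (m)) (p))
2. (g (h (p)) (k (m) (m)) (p))  →  (g (h (p)) (m) (p))


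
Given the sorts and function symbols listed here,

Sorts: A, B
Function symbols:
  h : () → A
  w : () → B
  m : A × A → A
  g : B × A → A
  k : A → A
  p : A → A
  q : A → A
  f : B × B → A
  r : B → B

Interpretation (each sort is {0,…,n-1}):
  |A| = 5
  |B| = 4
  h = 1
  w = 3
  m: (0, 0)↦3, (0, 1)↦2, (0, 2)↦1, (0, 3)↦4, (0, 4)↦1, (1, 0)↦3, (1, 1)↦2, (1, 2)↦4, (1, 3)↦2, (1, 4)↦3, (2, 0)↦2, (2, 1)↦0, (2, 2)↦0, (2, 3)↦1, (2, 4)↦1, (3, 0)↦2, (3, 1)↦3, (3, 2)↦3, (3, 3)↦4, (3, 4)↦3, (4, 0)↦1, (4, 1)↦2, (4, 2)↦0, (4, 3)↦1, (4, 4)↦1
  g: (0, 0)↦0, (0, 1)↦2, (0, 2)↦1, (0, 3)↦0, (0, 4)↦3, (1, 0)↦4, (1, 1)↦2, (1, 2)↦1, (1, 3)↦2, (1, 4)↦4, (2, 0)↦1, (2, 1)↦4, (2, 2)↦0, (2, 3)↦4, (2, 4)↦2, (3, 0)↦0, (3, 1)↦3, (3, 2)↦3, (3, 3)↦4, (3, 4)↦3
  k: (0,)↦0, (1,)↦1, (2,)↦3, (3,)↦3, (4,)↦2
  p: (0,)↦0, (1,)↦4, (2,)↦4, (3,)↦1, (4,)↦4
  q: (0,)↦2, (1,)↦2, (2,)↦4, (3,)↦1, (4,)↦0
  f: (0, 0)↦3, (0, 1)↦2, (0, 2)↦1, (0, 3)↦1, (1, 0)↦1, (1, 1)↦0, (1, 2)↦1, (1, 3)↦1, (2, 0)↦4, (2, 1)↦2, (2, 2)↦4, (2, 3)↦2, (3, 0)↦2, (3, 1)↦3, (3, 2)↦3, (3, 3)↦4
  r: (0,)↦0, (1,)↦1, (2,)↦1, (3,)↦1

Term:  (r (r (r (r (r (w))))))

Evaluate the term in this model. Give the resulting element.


value = 1

  w = 3
  (r (w)) = r(3,) = 1
  (r (r (w))) = r(1,) = 1
  (r (r (r (w)))) = r(1,) = 1
  (r (r (r (r (w))))) = r(1,) = 1
  (r (r (r (r (r (w)))))) = r(1,) = 1


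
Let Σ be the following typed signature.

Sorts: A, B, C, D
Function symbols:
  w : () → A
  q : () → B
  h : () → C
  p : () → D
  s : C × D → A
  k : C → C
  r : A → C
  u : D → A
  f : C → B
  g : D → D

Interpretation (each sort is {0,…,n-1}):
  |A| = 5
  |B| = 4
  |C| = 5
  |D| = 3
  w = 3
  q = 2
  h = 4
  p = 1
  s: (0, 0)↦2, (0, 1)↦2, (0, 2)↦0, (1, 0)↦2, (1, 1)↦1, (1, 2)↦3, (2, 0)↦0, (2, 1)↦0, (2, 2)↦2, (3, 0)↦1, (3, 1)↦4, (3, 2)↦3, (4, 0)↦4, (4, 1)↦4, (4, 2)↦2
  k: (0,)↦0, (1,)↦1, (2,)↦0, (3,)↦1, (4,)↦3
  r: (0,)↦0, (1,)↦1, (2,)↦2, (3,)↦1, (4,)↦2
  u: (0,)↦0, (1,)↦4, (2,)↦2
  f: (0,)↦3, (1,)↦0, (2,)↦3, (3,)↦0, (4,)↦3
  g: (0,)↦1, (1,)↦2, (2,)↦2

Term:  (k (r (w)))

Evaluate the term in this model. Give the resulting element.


value = 1

  w = 3
  (r (w)) = r(3,) = 1
  (k (r (w))) = k(1,) = 1


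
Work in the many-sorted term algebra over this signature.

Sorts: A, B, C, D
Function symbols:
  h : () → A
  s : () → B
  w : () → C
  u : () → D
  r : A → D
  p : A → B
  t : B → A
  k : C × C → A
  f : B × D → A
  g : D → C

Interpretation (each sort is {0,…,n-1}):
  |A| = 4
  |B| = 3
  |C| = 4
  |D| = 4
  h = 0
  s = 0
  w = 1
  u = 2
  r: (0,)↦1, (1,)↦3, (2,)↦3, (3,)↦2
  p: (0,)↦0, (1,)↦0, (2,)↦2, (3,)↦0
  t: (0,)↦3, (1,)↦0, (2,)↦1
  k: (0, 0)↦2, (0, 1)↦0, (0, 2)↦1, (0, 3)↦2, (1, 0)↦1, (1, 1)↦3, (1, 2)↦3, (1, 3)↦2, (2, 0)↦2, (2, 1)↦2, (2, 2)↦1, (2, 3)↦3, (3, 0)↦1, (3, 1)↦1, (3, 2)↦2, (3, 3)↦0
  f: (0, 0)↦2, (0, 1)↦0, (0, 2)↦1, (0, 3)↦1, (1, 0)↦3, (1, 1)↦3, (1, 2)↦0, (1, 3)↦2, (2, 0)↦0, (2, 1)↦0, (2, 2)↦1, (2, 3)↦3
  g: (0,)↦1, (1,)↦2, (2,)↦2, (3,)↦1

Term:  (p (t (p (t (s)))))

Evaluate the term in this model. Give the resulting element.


  s = 0
  (t (s)) = t(0,) = 3
  (p (t (s))) = p(3,) = 0
  (t (p (t (s)))) = t(0,) = 3
  (p (t (p (t (s))))) = p(3,) = 0

value = 0


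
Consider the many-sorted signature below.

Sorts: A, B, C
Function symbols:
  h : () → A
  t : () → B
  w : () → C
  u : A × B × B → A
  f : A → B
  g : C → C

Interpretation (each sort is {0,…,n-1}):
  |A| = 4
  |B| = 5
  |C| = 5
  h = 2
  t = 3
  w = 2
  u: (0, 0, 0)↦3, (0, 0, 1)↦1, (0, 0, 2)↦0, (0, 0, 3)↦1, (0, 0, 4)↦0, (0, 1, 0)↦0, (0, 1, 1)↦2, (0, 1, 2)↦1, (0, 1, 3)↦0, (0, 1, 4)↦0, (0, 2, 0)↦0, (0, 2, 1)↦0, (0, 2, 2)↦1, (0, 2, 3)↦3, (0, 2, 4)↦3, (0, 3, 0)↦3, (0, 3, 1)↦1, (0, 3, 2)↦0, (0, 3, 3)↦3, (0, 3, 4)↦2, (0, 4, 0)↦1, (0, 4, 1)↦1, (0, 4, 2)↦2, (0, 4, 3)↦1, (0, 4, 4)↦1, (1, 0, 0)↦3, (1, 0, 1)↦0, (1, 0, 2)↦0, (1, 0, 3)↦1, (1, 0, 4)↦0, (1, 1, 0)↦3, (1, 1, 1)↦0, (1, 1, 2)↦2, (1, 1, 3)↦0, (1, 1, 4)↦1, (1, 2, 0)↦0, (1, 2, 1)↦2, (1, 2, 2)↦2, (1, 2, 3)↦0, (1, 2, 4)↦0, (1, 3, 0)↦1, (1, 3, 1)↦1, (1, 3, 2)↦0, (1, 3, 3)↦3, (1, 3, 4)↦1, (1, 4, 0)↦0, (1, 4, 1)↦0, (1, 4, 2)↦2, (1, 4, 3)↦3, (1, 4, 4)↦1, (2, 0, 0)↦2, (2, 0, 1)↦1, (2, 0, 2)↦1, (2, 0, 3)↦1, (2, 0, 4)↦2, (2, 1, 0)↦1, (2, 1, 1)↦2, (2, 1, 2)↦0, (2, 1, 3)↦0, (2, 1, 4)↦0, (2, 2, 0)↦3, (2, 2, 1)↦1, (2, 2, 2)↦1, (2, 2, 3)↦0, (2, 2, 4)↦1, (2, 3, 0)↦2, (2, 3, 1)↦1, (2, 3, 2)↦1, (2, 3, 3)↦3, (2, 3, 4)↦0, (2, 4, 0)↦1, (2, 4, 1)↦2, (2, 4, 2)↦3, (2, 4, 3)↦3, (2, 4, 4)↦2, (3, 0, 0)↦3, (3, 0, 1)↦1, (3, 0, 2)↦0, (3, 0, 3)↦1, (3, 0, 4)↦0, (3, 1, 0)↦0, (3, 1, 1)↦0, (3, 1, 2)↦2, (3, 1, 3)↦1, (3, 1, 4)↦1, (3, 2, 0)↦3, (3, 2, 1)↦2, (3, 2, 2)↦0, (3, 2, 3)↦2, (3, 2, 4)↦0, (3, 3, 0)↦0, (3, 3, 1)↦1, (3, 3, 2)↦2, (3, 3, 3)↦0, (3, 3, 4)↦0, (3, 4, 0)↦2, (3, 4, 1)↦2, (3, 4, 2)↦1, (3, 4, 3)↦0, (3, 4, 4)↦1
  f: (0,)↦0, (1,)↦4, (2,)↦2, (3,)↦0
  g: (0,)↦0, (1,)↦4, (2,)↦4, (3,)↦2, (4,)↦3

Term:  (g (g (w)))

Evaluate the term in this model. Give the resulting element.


  w = 2
  (g (w)) = g(2,) = 4
  (g (g (w))) = g(4,) = 3

value = 3


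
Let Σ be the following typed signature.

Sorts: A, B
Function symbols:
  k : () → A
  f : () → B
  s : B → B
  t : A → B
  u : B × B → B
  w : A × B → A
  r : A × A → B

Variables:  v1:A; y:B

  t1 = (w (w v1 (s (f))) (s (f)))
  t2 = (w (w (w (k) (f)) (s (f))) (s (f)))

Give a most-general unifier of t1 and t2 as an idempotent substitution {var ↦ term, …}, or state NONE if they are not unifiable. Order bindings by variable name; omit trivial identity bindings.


{v1 ↦ (w (k) (f))}


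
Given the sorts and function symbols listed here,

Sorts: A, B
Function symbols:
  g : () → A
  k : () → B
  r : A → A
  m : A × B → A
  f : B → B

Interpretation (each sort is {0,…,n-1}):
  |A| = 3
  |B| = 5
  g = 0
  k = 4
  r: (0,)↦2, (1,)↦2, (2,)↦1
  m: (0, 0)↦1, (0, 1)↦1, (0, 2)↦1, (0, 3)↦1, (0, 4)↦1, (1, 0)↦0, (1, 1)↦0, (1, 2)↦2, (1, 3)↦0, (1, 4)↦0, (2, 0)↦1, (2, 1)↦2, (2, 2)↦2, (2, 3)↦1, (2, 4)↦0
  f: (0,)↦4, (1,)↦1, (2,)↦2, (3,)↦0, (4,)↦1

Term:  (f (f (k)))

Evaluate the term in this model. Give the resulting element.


  k = 4
  (f (k)) = f(4,) = 1
  (f (f (k))) = f(1,) = 1

value = 1


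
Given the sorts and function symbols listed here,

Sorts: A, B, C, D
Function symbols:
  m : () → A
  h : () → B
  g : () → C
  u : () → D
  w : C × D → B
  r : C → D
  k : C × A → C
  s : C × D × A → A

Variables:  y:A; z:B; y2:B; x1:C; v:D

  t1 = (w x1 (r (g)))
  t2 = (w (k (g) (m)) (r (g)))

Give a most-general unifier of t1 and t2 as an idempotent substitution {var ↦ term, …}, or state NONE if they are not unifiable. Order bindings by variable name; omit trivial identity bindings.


{x1 ↦ (k (g) (m))}


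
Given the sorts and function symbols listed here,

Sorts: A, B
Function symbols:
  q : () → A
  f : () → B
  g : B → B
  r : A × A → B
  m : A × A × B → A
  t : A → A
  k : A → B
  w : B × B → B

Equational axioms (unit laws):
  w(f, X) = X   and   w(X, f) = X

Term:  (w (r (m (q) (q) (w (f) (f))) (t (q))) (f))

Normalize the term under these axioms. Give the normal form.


normal form = (r (m (q) (q) (f)) (t (q)))

1. (w (r (m (q) (q) (w (f) (f))) (t (q))) (f))  →  (r (m (q) (q) (w (f) (f))) (t (q)))
2. (r (m (q) (q) (w (f) (f))) (t (q)))  →  (r (m (q) (q) (f)) (t (q)))


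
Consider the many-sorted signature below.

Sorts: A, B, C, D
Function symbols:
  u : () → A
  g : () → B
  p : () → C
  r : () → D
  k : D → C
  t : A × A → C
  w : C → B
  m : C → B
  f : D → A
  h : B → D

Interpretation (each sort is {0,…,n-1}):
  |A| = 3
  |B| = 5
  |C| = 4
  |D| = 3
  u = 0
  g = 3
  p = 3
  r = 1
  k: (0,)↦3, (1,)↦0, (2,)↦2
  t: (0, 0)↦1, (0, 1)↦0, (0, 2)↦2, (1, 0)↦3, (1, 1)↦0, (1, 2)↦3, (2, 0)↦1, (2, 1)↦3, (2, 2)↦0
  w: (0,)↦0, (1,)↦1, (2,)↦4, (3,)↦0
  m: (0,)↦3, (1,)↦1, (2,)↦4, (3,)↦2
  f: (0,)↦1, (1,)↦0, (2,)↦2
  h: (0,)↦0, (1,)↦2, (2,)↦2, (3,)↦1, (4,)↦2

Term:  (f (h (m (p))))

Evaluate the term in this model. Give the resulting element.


value = 2

  p = 3
  (m (p)) = m(3,) = 2
  (h (m (p))) = h(2,) = 2
  (f (h (m (p)))) = f(2,) = 2


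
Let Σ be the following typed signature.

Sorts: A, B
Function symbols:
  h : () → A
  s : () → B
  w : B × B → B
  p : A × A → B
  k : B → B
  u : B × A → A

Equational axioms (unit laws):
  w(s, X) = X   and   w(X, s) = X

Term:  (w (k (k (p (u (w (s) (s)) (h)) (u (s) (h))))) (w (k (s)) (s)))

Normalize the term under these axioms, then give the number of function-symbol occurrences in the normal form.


size = 12

1. (w (k (k (p (u (w (s) (s)) (h)) (u (s) (h))))) (w (k (s)) (s)))  →  (w (k (k (p (u (s) (h)) (u (s) (h))))) (w (k (s)) (s)))
2. (w (k (k (p (u (s) (h)) (u (s) (h))))) (w (k (s)) (s)))  →  (w (k (k (p (u (s) (h)) (u (s) (h))))) (k (s)))
normal form: (w (k (k (p (u (s) (h)) (u (s) (h))))) (k (s)))


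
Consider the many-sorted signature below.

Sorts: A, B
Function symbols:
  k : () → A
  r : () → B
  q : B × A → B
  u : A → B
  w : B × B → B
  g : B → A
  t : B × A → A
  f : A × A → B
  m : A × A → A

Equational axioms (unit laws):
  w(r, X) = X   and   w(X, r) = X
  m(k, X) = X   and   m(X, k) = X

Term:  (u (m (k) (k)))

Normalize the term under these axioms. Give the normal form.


1. (u (m (k) (k)))  →  (u (k))

normal form = (u (k))


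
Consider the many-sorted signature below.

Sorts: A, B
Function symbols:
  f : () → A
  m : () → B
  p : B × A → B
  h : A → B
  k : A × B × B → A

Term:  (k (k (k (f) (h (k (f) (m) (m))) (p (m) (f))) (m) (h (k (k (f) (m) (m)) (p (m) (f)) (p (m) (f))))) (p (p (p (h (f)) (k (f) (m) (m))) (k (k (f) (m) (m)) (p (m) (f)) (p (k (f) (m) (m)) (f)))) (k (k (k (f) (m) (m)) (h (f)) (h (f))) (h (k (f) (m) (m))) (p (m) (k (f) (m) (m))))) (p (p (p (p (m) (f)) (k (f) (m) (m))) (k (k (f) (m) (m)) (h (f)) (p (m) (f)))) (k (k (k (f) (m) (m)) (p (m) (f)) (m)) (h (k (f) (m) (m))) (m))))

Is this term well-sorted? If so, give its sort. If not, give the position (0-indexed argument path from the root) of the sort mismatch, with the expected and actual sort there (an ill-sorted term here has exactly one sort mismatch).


ill-sorted at position [1, 0, 1, 2, 0]: expected B, got A

      (f) : A
          (f) : A
          (m) : B
          (m) : B
        (k (f) (m) (m)) : A
      (h (k (f) (m) (m))) : B
        (m) : B
        (f) : A
      (p (m) (f)) : B
    (k (f) (h (k (f) (m) (m))) (p (m) (f))) : A
    (m) : B
          (f) : A
          (m) : B
          (m) : B
        (k (f) (m) (m)) : A
          (m) : B
          (f) : A
        (p (m) (f)) : B
          (m) : B
          (f) : A
        (p (m) (f)) : B
      (k (k (f) (m) (m)) (p (m) (f)) (p (m) (f))) : A
    (h (k (k (f) (m) (m)) (p (m) (f)) (p (m) (f)))) : B
  (k (k (f) (h (k (f) (m) (m))) (p (m) (f))) (m) (h (k (k (f) (m) (m)) (p (m) (f)) (p (m) (f))))) : A
          (f) : A
        (h (f)) : B
          (f) : A
          (m) : B
          (m) : B
        (k (f) (m) (m)) : A
      (p (h (f)) (k (f) (m) (m))) : B
          (f) : A
          (m) : B
          (m) : B
        (k (f) (m) (m)) : A
          (m) : B
          (f) : A
        (p (m) (f)) : B
            (f) : A
            (m) : B
            (m) : B
          (k (f) (m) (m)) : A
          (f) : A
        (p (k (f) (m) (m)) (f)) : ✗ arg 0 at [1, 0, 1, 2, 0] has sort A, expected B
          (f) : A
          (m) : B
          (m) : B
        (k (f) (m) (m)) : A
          (f) : A
        (h (f)) : B
          (f) : A
        (h (f)) : B
      (k (k (f) (m) (m)) (h (f)) (h (f))) : A
          (f) : A
          (m) : B
          (m) : B
        (k (f) (m) (m)) : A
      (h (k (f) (m) (m))) : B
        (m) : B
          (f) : A
          (m) : B
          (m) : B
        (k (f) (m) (m)) : A
      (p (m) (k (f) (m) (m))) : B
    (k (k (k (f) (m) (m)) (h (f)) (h (f))) (h (k (f) (m) (m))) (p (m) (k (f) (m) (m)))) : A
          (m) : B
          (f) : A
        (p (m) (f)) : B
          (f) : A
          (m) : B
          (m) : B
        (k (f) (m) (m)) : A
      (p (p (m) (f)) (k (f) (m) (m))) : B
          (f) : A
          (m) : B
          (m) : B
        (k (f) (m) (m)) : A
          (f) : A
        (h (f)) : B
          (m) : B
          (f) : A
        (p (m) (f)) : B
      (k (k (f) (m) (m)) (h (f)) (p (m) (f))) : A
    (p (p (p (m) (f)) (k (f) (m) (m))) (k (k (f) (m) (m)) (h (f)) (p (m) (f)))) : B
          (f) : A
          (m) : B
          (m) : B
        (k (f) (m) (m)) : A
          (m) : B
          (f) : A
        (p (m) (f)) : B
        (m) : B
      (k (k (f) (m) (m)) (p (m) (f)) (m)) : A
          (f) : A
          (m) : B
          (m) : B
        (k (f) (m) (m)) : A
      (h (k (f) (m) (m))) : B
      (m) : B
    (k (k (k (f) (m) (m)) (p (m) (f)) (m)) (h (k (f) (m) (m))) (m)) : A
  (p (p (p (p (m) (f)) (k (f) (m) (m))) (k (k (f) (m) (m)) (h (f)) (p (m) (f)))) (k (k (k (f) (m) (m)) (p (m) (f)) (m)) (h (k (f) (m) (m))) (m))) : B


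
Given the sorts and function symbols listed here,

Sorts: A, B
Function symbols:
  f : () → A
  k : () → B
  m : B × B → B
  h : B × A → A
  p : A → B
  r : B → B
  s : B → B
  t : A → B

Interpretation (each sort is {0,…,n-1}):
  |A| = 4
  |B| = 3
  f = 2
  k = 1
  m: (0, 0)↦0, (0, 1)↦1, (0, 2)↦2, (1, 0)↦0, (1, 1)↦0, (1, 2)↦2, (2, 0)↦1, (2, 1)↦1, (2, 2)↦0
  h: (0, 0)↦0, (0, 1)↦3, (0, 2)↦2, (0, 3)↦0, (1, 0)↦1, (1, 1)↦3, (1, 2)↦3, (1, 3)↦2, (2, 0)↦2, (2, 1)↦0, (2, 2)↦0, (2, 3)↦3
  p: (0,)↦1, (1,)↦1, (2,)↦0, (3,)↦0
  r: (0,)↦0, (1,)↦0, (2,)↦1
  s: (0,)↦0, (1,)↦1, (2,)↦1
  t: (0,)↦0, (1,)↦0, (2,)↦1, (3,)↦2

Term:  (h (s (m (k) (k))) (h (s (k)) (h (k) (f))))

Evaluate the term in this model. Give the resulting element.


value = 2

  k = 1
  k = 1
  (m (k) (k)) = m(1, 1) = 0
  (s (m (k) (k))) = s(0,) = 0
  k = 1
  (s (k)) = s(1,) = 1
  k = 1
  f = 2
  (h (k) (f)) = h(1, 2) = 3
  (h (s (k)) (h (k) (f))) = h(1, 3) = 2
  (h (s (m (k) (k))) (h (s (k)) (h (k) (f)))) = h(0, 2) = 2


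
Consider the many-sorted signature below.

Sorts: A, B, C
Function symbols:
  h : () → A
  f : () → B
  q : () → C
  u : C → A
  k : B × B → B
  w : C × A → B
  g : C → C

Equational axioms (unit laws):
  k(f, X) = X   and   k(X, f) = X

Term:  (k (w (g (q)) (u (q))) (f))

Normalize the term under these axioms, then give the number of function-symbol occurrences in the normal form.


size = 5

1. (k (w (g (q)) (u (q))) (f))  →  (w (g (q)) (u (q)))
normal form: (w (g (q)) (u (q)))


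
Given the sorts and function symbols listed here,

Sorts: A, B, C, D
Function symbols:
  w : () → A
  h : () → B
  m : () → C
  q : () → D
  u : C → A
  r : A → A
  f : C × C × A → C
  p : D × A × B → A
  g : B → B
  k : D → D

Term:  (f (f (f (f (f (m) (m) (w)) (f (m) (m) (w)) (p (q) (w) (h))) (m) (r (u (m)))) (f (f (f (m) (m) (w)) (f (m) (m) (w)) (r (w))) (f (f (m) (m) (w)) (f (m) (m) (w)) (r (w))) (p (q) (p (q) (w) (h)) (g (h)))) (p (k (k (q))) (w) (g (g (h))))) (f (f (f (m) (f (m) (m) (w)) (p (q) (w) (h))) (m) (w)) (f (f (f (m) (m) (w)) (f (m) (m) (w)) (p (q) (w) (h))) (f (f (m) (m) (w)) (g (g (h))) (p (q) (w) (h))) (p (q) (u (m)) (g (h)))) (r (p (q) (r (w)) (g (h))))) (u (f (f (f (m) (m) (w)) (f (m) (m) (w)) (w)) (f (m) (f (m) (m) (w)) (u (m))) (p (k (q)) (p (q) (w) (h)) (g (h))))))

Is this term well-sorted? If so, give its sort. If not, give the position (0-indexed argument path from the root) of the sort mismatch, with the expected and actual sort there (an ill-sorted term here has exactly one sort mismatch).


          (m) : C
          (m) : C
          (w) : A
        (f (m) (m) (w)) : C
          (m) : C
          (m) : C
          (w) : A
        (f (m) (m) (w)) : C
          (q) : D
          (w) : A
          (h) : B
        (p (q) (w) (h)) : A
      (f (f (m) (m) (w)) (f (m) (m) (w)) (p (q) (w) (h))) : C
      (m) : C
          (m) : C
        (u (m)) : A
      (r (u (m))) : A
    (f (f (f (m) (m) (w)) (f (m) (m) (w)) (p (q) (w) (h))) (m) (r (u (m)))) : C
          (m) : C
          (m) : C
          (w) : A
        (f (m) (m) (w)) : C
          (m) : C
          (m) : C
          (w) : A
        (f (m) (m) (w)) : C
          (w) : A
        (r (w)) : A
      (f (f (m) (m) (w)) (f (m) (m) (w)) (r (w))) : C
          (m) : C
          (m) : C
          (w) : A
        (f (m) (m) (w)) : C
          (m) : C
          (m) : C
          (w) : A
        (f (m) (m) (w)) : C
          (w) : A
        (r (w)) : A
      (f (f (m) (m) (w)) (f (m) (m) (w)) (r (w))) : C
        (q) : D
          (q) : D
          (w) : A
          (h) : B
        (p (q) (w) (h)) : A
          (h) : B
        (g (h)) : B
      (p (q) (p (q) (w) (h)) (g (h))) : A
    (f (f (f (m) (m) (w)) (f (m) (m) (w)) (r (w))) (f (f (m) (m) (w)) (f (m) (m) (w)) (r (w))) (p (q) (p (q) (w) (h)) (g (h)))) : C
          (q) : D
        (k (q)) : D
      (k (k (q))) : D
      (w) : A
          (h) : B
        (g (h)) : B
      (g (g (h))) : B
    (p (k (k (q))) (w) (g (g (h)))) : A
  (f (f (f (f (m) (m) (w)) (f (m) (m) (w)) (p (q) (w) (h))) (m) (r (u (m)))) (f (f (f (m) (m) (w)) (f (m) (m) (w)) (r (w))) (f (f (m) (m) (w)) (f (m) (m) (w)) (r (w))) (p (q) (p (q) (w) (h)) (g (h)))) (p (k (k (q))) (w) (g (g (h))))) : C
        (m) : C
          (m) : C
          (m) : C
          (w) : A
        (f (m) (m) (w)) : C
          (q) : D
          (w) : A
          (h) : B
        (p (q) (w) (h)) : A
      (f (m) (f (m) (m) (w)) (p (q) (w) (h))) : C
      (m) : C
      (w) : A
    (f (f (m) (f (m) (m) (w)) (p (q) (w) (h))) (m) (w)) : C
          (m) : C
          (m) : C
          (w) : A
        (f (m) (m) (w)) : C
          (m) : C
          (m) : C
          (w) : A
        (f (m) (m) (w)) : C
          (q) : D
          (w) : A
          (h) : B
        (p (q) (w) (h)) : A
      (f (f (m) (m) (w)) (f (m) (m) (w)) (p (q) (w) (h))) : C
          (m) : C
          (m) : C
          (w) : A
        (f (m) (m) (w)) : C
            (h) : B
          (g (h)) : B
        (g (g (h))) : B
          (q) : D
          (w) : A
          (h) : B
        (p (q) (w) (h)) : A
      (f (f (m) (m) (w)) (g (g (h))) (p (q) (w) (h))) : ✗ arg 1 at [1, 1, 1, 1] has sort B, expected C
        (q) : D
          (m) : C
        (u (m)) : A
          (h) : B
        (g (h)) : B
      (p (q) (u (m)) (g (h))) : A
        (q) : D
          (w) : A
        (r (w)) : A
          (h) : B
        (g (h)) : B
      (p (q) (r (w)) (g (h))) : A
    (r (p (q) (r (w)) (g (h)))) : A
          (m) : C
          (m) : C
          (w) : A
        (f (m) (m) (w)) : C
          (m) : C
          (m) : C
          (w) : A
        (f (m) (m) (w)) : C
        (w) : A
      (f (f (m) (m) (w)) (f (m) (m) (w)) (w)) : C
        (m) : C
          (m) : C
          (m) : C
          (w) : A
        (f (m) (m) (w)) : C
          (m) : C
        (u (m)) : A
      (f (m) (f (m) (m) (w)) (u (m))) : C
          (q) : D
        (k (q)) : D
          (q) : D
          (w) : A
          (h) : B
        (p (q) (w) (h)) : A
          (h) : B
        (g (h)) : B
      (p (k (q)) (p (q) (w) (h)) (g (h))) : A
    (f (f (f (m) (m) (w)) (f (m) (m) (w)) (w)) (f (m) (f (m) (m) (w)) (u (m))) (p (k (q)) (p (q) (w) (h)) (g (h)))) : C
  (u (f (f (f (m) (m) (w)) (f (m) (m) (w)) (w)) (f (m) (f (m) (m) (w)) (u (m))) (p (k (q)) (p (q) (w) (h)) (g (h))))) : A

ill-sorted at position [1, 1, 1, 1]: expected C, got B


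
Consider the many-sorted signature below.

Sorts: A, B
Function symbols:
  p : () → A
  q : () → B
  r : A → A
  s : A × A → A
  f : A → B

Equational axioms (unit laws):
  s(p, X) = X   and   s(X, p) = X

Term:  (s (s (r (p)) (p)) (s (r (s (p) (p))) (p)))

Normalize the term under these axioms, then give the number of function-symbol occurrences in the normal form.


size = 5

1. (s (s (r (p)) (p)) (s (r (s (p) (p))) (p)))  →  (s (r (p)) (s (r (s (p) (p))) (p)))
2. (s (r (p)) (s (r (s (p) (p))) (p)))  →  (s (r (p)) (r (s (p) (p))))
3. (s (r (p)) (r (s (p) (p))))  →  (s (r (p)) (r (p)))
normal form: (s (r (p)) (r (p)))


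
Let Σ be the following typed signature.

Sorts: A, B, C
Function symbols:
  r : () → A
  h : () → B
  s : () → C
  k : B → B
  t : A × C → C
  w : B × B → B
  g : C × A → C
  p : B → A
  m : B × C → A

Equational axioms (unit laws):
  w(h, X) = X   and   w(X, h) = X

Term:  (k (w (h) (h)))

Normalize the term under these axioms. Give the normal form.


1. (k (w (h) (h)))  →  (k (h))

normal form = (k (h))


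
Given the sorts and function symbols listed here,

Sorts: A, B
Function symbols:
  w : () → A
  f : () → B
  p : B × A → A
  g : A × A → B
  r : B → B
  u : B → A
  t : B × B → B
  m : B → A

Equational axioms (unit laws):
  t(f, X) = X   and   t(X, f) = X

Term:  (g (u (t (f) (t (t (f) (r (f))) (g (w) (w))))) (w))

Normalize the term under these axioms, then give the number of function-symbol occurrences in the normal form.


1. (g (u (t (f) (t (t (f) (r (f))) (g (w) (w))))) (w))  →  (g (u (t (t (f) (r (f))) (g (w) (w)))) (w))
2. (g (u (t (t (f) (r (f))) (g (w) (w)))) (w))  →  (g (u (t (r (f)) (g (w) (w)))) (w))
normal form: (g (u (t (r (f)) (g (w) (w)))) (w))

size = 9


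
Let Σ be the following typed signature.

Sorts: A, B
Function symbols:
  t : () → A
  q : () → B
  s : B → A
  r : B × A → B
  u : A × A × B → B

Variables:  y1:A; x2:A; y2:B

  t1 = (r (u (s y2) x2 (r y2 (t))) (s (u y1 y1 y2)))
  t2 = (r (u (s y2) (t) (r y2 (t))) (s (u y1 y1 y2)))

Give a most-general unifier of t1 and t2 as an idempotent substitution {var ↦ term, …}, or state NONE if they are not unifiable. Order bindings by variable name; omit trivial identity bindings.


{x2 ↦ (t)}


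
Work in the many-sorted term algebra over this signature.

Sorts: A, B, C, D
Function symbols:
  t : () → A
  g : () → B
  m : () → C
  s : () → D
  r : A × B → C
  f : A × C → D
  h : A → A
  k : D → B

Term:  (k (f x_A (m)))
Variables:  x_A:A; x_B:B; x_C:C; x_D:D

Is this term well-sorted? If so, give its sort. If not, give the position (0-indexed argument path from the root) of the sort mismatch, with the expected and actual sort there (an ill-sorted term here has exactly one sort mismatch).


well-sorted; sort = B

    x_A : A
    (m) : C
  (f x_A (m)) : D
(k (f x_A (m))) : B


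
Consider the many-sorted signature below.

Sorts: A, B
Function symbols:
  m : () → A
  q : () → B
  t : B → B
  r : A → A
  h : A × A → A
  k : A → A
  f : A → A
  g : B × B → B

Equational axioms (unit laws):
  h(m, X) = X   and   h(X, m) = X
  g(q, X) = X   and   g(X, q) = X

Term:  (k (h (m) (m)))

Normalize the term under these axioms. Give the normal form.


1. (k (h (m) (m)))  →  (k (m))

normal form = (k (m))


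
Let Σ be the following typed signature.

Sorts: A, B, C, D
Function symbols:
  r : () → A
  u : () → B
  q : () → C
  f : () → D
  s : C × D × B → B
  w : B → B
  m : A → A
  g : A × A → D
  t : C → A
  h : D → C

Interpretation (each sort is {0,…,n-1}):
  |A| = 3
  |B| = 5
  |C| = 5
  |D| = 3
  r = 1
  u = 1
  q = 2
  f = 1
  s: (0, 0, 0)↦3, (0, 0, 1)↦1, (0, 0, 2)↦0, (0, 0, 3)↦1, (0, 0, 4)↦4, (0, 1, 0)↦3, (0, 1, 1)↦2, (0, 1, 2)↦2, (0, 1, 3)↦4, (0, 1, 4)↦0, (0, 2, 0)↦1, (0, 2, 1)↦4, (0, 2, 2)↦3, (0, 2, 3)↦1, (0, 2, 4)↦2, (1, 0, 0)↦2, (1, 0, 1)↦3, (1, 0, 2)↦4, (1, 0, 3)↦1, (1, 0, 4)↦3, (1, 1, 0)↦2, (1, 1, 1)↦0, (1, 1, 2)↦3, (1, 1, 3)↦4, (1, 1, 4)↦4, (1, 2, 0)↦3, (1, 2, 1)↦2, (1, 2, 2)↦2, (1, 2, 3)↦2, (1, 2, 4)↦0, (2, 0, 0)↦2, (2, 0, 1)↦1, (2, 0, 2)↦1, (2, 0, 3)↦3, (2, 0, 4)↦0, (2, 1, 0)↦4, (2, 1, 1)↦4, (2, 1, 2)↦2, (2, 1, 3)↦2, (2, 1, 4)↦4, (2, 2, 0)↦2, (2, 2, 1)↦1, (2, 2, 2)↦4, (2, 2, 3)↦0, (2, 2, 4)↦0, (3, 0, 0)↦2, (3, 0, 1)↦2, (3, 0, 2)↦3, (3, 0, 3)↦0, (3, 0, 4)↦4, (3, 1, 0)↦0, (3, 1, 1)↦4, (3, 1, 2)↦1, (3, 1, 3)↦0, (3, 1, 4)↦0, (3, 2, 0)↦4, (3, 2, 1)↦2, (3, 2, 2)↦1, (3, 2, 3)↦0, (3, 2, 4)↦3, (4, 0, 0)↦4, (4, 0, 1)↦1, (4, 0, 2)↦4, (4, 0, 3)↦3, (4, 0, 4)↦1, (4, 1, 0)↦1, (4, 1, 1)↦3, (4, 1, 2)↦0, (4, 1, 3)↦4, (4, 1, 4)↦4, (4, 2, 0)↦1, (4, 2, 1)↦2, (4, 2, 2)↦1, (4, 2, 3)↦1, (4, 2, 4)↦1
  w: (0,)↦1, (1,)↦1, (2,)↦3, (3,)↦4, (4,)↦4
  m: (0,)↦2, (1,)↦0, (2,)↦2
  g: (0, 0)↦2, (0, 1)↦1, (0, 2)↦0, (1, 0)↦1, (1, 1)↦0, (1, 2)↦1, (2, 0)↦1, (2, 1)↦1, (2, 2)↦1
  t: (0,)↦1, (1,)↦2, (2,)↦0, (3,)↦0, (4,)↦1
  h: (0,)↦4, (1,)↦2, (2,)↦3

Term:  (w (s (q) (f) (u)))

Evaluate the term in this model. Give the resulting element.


value = 4

  q = 2
  f = 1
  u = 1
  (s (q) (f) (u)) = s(2, 1, 1) = 4
  (w (s (q) (f) (u))) = w(4,) = 4


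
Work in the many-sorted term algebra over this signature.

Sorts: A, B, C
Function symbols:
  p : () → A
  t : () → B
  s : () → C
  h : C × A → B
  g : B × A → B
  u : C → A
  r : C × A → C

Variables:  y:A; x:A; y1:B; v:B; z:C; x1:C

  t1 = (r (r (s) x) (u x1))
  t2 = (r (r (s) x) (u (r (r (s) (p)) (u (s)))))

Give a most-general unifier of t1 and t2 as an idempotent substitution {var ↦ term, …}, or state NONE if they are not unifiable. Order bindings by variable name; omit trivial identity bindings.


{x1 ↦ (r (r (s) (p)) (u (s)))}


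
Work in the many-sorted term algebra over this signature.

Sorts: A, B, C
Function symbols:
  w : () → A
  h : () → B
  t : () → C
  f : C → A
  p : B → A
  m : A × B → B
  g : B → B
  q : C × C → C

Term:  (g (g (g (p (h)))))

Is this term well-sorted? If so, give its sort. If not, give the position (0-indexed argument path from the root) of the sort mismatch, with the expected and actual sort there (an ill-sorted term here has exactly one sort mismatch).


ill-sorted at position [0, 0, 0]: expected B, got A

        (h) : B
      (p (h)) : A
    (g (p (h))) : ✗ arg 0 at [0, 0, 0] has sort A, expected B


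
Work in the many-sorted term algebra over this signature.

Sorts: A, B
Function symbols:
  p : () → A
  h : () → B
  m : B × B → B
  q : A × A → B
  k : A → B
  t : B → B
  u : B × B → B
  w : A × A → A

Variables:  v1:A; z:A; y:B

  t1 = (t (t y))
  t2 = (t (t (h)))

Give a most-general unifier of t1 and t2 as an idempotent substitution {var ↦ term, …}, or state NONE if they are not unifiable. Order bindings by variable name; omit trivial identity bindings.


{y ↦ (h)}


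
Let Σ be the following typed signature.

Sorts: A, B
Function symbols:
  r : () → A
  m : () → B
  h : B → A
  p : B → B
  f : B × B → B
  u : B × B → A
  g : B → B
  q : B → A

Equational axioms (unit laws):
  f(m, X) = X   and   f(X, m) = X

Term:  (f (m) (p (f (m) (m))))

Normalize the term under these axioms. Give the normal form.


1. (f (m) (p (f (m) (m))))  →  (p (f (m) (m)))
2. (p (f (m) (m)))  →  (p (m))

normal form = (p (m))


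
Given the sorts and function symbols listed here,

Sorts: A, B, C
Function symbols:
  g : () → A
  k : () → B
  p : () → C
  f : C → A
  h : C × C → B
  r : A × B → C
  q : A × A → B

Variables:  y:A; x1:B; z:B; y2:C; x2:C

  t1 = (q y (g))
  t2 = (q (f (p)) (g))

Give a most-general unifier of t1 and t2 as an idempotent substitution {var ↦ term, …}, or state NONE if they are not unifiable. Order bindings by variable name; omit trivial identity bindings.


{y ↦ (f (p))}


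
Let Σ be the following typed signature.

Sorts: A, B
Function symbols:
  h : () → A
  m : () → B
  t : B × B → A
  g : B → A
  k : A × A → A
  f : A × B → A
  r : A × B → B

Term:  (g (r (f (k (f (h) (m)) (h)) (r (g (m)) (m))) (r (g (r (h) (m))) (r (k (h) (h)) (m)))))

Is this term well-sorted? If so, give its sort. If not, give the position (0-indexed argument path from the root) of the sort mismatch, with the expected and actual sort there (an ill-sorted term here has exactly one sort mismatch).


well-sorted; sort = A

          (h) : A
          (m) : B
        (f (h) (m)) : A
        (h) : A
      (k (f (h) (m)) (h)) : A
          (m) : B
        (g (m)) : A
        (m) : B
      (r (g (m)) (m)) : B
    (f (k (f (h) (m)) (h)) (r (g (m)) (m))) : A
          (h) : A
          (m) : B
        (r (h) (m)) : B
      (g (r (h) (m))) : A
          (h) : A
          (h) : A
        (k (h) (h)) : A
        (m) : B
      (r (k (h) (h)) (m)) : B
    (r (g (r (h) (m))) (r (k (h) (h)) (m))) : B
  (r (f (k (f (h) (m)) (h)) (r (g (m)) (m))) (r (g (r (h) (m))) (r (k (h) (h)) (m)))) : B
(g (r (f (k (f (h) (m)) (h)) (r (g (m)) (m))) (r (g (r (h) (m))) (r (k (h) (h)) (m))))) : A


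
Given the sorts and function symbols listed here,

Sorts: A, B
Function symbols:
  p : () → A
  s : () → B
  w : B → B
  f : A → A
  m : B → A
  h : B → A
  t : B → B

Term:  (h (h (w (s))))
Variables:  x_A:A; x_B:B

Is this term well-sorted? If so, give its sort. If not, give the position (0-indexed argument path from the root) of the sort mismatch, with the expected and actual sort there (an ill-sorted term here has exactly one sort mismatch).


      (s) : B
    (w (s)) : B
  (h (w (s))) : A
(h (h (w (s)))) : ✗ arg 0 at [0] has sort A, expected B

ill-sorted at position [0]: expected B, got A


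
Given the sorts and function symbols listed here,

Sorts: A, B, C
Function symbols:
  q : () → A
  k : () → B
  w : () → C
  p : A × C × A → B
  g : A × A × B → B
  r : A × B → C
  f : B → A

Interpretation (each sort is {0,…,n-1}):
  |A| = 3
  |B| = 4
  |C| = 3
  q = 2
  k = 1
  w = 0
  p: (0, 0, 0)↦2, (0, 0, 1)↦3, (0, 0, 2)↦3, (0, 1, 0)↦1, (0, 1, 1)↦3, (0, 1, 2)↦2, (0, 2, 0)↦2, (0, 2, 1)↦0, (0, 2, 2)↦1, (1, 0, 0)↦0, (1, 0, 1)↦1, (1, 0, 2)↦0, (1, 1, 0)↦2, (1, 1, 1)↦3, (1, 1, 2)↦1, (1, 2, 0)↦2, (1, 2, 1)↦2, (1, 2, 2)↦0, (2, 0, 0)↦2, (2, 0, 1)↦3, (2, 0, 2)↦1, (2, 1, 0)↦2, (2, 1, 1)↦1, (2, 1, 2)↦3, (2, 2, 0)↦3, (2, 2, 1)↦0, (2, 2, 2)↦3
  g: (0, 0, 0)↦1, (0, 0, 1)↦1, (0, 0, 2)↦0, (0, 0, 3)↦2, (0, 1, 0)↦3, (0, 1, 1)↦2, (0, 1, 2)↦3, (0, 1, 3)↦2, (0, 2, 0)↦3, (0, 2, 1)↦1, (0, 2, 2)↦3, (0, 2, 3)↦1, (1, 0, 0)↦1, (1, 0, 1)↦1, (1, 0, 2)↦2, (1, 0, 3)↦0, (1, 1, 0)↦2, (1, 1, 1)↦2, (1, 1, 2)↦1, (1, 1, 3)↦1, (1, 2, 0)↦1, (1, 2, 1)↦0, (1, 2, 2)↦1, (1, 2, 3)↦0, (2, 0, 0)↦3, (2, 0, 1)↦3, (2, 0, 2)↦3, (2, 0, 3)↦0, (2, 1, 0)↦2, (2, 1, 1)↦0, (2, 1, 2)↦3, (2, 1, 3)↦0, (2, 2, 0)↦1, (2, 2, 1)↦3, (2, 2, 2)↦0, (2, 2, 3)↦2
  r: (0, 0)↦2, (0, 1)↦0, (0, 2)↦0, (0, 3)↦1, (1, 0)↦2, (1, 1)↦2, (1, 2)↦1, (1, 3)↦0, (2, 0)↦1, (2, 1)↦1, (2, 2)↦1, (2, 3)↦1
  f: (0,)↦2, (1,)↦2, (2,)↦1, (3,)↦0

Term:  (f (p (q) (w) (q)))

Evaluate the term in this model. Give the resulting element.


value = 2

  q = 2
  w = 0
  q = 2
  (p (q) (w) (q)) = p(2, 0, 2) = 1
  (f (p (q) (w) (q))) = f(1,) = 2


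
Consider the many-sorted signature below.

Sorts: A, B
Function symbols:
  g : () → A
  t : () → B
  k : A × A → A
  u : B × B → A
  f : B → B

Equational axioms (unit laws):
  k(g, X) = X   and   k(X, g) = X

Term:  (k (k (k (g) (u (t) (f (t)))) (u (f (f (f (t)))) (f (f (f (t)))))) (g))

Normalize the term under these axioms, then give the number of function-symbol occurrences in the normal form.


1. (k (k (k (g) (u (t) (f (t)))) (u (f (f (f (t)))) (f (f (f (t)))))) (g))  →  (k (k (g) (u (t) (f (t)))) (u (f (f (f (t)))) (f (f (f (t))))))
2. (k (k (g) (u (t) (f (t)))) (u (f (f (f (t)))) (f (f (f (t))))))  →  (k (u (t) (f (t))) (u (f (f (f (t)))) (f (f (f (t))))))
normal form: (k (u (t) (f (t))) (u (f (f (f (t)))) (f (f (f (t))))))

size = 14


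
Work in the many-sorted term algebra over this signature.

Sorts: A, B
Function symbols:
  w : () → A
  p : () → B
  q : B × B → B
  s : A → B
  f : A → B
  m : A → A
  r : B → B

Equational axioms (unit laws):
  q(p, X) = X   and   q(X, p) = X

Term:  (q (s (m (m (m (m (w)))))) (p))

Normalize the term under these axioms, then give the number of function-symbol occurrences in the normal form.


1. (q (s (m (m (m (m (w)))))) (p))  →  (s (m (m (m (m (w))))))
normal form: (s (m (m (m (m (w))))))

size = 6


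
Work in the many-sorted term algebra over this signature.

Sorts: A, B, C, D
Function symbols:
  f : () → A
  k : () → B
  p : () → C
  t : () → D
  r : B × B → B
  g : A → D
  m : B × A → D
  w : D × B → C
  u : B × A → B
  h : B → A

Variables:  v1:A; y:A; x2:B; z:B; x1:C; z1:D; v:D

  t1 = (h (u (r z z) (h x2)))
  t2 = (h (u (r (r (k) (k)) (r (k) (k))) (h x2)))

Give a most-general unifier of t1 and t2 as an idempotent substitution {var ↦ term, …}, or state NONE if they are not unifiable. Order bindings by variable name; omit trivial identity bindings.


{z ↦ (r (k) (k))}


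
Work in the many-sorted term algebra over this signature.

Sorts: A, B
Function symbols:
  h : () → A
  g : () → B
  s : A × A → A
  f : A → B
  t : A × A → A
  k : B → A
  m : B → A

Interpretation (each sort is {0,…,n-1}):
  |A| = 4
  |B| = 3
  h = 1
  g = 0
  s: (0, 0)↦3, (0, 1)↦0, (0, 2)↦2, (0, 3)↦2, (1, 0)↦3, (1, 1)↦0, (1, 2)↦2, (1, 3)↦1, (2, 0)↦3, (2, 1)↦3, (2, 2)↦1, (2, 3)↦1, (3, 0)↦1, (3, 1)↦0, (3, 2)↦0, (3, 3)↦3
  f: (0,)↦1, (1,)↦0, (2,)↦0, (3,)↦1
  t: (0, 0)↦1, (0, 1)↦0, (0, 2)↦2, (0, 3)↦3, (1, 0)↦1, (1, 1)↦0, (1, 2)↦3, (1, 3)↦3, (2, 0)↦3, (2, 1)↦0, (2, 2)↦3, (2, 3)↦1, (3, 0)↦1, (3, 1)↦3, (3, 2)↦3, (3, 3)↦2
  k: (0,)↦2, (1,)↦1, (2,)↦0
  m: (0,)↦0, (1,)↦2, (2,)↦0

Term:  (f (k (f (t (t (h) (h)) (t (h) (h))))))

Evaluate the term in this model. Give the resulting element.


value = 0

  h = 1
  h = 1
  (t (h) (h)) = t(1, 1) = 0
  h = 1
  h = 1
  (t (h) (h)) = t(1, 1) = 0
  (t (t (h) (h)) (t (h) (h))) = t(0, 0) = 1
  (f (t (t (h) (h)) (t (h) (h)))) = f(1,) = 0
  (k (f (t (t (h) (h)) (t (h) (h))))) = k(0,) = 2
  (f (k (f (t (t (h) (h)) (t (h) (h)))))) = f(2,) = 0


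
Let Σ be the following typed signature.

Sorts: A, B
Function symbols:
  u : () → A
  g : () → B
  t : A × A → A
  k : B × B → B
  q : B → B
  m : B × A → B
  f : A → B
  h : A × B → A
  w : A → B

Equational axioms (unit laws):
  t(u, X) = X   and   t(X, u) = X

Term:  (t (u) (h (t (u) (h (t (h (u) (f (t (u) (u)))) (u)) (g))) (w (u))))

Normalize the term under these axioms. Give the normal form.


1. (t (u) (h (t (u) (h (t (h (u) (f (t (u) (u)))) (u)) (g))) (w (u))))  →  (h (t (u) (h (t (h (u) (f (t (u) (u)))) (u)) (g))) (w (u)))
2. (h (t (u) (h (t (h (u) (f (t (u) (u)))) (u)) (g))) (w (u)))  →  (h (h (t (h (u) (f (t (u) (u)))) (u)) (g)) (w (u)))
3. (h (h (t (h (u) (f (t (u) (u)))) (u)) (g)) (w (u)))  →  (h (h (h (u) (f (t (u) (u)))) (g)) (w (u)))
4. (h (h (h (u) (f (t (u) (u)))) (g)) (w (u)))  →  (h (h (h (u) (f (u))) (g)) (w (u)))

normal form = (h (h (h (u) (f (u))) (g)) (w (u)))


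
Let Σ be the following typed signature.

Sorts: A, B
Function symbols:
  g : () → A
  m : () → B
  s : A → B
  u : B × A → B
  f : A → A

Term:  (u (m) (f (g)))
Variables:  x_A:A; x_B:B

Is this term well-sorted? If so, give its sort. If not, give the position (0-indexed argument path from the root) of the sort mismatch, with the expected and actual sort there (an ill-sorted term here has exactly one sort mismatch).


well-sorted; sort = B

  (m) : B
    (g) : A
  (f (g)) : A
(u (m) (f (g))) : B


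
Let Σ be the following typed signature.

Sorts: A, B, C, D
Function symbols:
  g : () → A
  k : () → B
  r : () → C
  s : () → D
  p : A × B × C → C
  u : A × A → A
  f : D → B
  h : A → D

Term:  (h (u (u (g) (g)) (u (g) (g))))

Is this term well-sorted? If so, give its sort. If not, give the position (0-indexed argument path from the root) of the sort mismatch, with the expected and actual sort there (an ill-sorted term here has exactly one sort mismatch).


well-sorted; sort = D

      (g) : A
      (g) : A
    (u (g) (g)) : A
      (g) : A
      (g) : A
    (u (g) (g)) : A
  (u (u (g) (g)) (u (g) (g))) : A
(h (u (u (g) (g)) (u (g) (g)))) : D


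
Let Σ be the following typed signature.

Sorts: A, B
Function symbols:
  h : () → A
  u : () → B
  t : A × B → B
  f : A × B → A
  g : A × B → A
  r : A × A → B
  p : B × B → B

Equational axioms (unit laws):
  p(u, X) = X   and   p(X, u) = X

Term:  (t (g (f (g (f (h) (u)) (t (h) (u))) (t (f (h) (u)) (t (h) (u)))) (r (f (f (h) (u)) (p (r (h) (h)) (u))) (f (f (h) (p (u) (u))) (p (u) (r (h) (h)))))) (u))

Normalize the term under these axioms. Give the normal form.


1. (t (g (f (g (f (h) (u)) (t (h) (u))) (t (f (h) (u)) (t (h) (u)))) (r (f (f (h) (u)) (p (r (h) (h)) (u))) (f (f (h) (p (u) (u))) (p (u) (r (h) (h)))))) (u))  →  (t (g (f (g (f (h) (u)) (t (h) (u))) (t (f (h) (u)) (t (h) (u)))) (r (f (f (h) (u)) (r (h) (h))) (f (f (h) (p (u) (u))) (p (u) (r (h) (h)))))) (u))
2. (t (g (f (g (f (h) (u)) (t (h) (u))) (t (f (h) (u)) (t (h) (u)))) (r (f (f (h) (u)) (r (h) (h))) (f (f (h) (p (u) (u))) (p (u) (r (h) (h)))))) (u))  →  (t (g (f (g (f (h) (u)) (t (h) (u))) (t (f (h) (u)) (t (h) (u)))) (r (f (f (h) (u)) (r (h) (h))) (f (f (h) (u)) (p (u) (r (h) (h)))))) (u))
3. (t (g (f (g (f (h) (u)) (t (h) (u))) (t (f (h) (u)) (t (h) (u)))) (r (f (f (h) (u)) (r (h) (h))) (f (f (h) (u)) (p (u) (r (h) (h)))))) (u))  →  (t (g (f (g (f (h) (u)) (t (h) (u))) (t (f (h) (u)) (t (h) (u)))) (r (f (f (h) (u)) (r (h) (h))) (f (f (h) (u)) (r (h) (h))))) (u))

normal form = (t (g (f (g (f (h) (u)) (t (h) (u))) (t (f (h) (u)) (t (h) (u)))) (r (f (f (h) (u)) (r (h) (h))) (f (f (h) (u)) (r (h) (h))))) (u))
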